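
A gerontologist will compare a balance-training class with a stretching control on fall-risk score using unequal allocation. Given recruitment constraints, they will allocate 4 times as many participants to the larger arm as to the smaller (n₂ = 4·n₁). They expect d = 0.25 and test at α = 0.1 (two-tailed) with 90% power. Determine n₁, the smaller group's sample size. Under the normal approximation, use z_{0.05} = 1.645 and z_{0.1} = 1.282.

n₁ = 172

With allocation ratio k = n₂/n₁ = 4, Var(x̄₁−x̄₂) = σ²(1/n₁ + 1/(k·n₁)) = σ²·(k+1)/(k·n₁).
So n₁ = (1 + 1/k)·((z_{α/2} + z_β)/d)² = 1.250 × (2.927/0.25)².
n₁ = 1.250 × 137.08 = 171.3.
Round up: n₁ = 172, giving n₂ = 4 × 172 = 688.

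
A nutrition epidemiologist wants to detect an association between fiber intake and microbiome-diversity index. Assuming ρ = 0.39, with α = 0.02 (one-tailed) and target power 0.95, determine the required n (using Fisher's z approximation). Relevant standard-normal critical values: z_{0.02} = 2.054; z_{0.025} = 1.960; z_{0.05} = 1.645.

Fisher's z: C = ½·ln((1+r)/(1−r)) = ½·ln(2.2787) = 0.4118.
n = ((z_{α} + z_β)/C)² + 3.
(2.054 + 1.645) / 0.4118 = 3.699 / 0.4118 = 8.983.
n = 8.983² + 3 = 80.69 + 3 = 83.7.
Round up.

n = 84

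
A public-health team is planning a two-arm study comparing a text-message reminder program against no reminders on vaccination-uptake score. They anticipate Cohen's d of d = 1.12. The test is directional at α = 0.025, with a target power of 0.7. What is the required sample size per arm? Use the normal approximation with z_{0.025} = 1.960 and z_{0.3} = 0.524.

For two independent groups with equal n: n = 2·((z_{α} + z_β) / d)².
z_{α} + z_β = 1.960 + 0.524 = 2.484.
n = 2 × (2.484 / 1.12)² = 2 × 2.218² = 2 × 4.92 = 9.8.
Round up to the next whole participant.

n = 10 per group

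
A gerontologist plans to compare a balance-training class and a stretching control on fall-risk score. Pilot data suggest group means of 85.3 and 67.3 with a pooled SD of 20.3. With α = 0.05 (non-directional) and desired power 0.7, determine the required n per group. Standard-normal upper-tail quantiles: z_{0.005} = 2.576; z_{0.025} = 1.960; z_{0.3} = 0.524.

n = 16 per group

Cohen's d = |M₁ − M₂| / SD_pooled = |85.3 − 67.3| / 20.3 = 18.0 / 20.3 = 0.887.
For two independent groups with equal n: n = 2·((z_{α/2} + z_β) / d)².
z_{α/2} + z_β = 1.960 + 0.524 = 2.484.
n = 2 × (2.484 / 0.887)² = 2 × 2.800² = 2 × 7.84 = 15.7.
Round up to the next whole participant.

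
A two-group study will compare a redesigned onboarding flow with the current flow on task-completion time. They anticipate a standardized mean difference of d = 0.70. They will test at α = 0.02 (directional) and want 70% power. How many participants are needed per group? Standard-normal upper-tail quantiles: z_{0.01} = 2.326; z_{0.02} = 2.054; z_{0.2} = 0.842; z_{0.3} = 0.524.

n = 28 per group

For two independent groups with equal n: n = 2·((z_{α} + z_β) / d)².
z_{α} + z_β = 2.054 + 0.524 = 2.578.
n = 2 × (2.578 / 0.70)² = 2 × 3.683² = 2 × 13.56 = 27.1.
Round up to the next whole participant.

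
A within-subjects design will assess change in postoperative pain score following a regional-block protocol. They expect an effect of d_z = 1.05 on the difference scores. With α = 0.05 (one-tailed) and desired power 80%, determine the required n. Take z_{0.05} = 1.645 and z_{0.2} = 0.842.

For a paired (one-sample on differences) test: n = ((z_{α} + z_β) / d)².
z_{α} + z_β = 1.645 + 0.842 = 2.487.
n = (2.487 / 1.05)² = 2.369² = 5.61.
Round up.

n = 6 pairs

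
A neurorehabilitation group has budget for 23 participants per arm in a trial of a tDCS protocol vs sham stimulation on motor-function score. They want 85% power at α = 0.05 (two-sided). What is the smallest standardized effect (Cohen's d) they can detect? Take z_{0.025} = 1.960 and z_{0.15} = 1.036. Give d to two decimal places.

d_min ≈ 0.88

For two independent groups of n = 23 each: d_min = (z_{α/2} + z_β)·√(2/n).
z-sum = 1.960 + 1.036 = 2.996.
d_min = 2.996 × √(2/23) = 2.996 × 0.2949 = 0.883.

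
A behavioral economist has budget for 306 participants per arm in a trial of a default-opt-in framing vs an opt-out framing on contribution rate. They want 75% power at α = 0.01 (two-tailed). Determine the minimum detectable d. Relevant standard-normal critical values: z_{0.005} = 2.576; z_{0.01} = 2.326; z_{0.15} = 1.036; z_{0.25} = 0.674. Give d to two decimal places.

For two independent groups of n = 306 each: d_min = (z_{α/2} + z_β)·√(2/n).
z-sum = 2.576 + 0.674 = 3.250.
d_min = 3.250 × √(2/306) = 3.250 × 0.0808 = 0.263.

d_min ≈ 0.26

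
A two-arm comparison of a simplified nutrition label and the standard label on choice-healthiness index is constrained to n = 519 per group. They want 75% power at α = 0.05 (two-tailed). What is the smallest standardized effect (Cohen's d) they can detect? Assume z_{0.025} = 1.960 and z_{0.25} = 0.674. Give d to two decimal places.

d_min ≈ 0.16

For two independent groups of n = 519 each: d_min = (z_{α/2} + z_β)·√(2/n).
z-sum = 1.960 + 0.674 = 2.634.
d_min = 2.634 × √(2/519) = 2.634 × 0.0621 = 0.164.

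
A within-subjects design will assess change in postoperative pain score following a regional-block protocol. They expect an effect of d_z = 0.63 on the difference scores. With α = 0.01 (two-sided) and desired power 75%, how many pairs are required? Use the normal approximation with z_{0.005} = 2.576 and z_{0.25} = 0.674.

n = 27 pairs

For a paired (one-sample on differences) test: n = ((z_{α/2} + z_β) / d)².
z_{α/2} + z_β = 2.576 + 0.674 = 3.250.
n = (3.250 / 0.63)² = 5.159² = 26.61.
Round up.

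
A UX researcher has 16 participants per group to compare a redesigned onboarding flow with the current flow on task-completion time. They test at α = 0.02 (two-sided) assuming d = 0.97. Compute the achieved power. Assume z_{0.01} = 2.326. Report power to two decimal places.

power ≈ 0.66

For two equal groups, power = Φ(d·√(n/2) − z_{α/2}).
d·√(n/2) = 0.97 × √(16/2) = 0.97 × 2.828 = 2.744.
z_β = 2.744 − 2.326 = 0.418.
Power = Φ(0.418) = 0.662.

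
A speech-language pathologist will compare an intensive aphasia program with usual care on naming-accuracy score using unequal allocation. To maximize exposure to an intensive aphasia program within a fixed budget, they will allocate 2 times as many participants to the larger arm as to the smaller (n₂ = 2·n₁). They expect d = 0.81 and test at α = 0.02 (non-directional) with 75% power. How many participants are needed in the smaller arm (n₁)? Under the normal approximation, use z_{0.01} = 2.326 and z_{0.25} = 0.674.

With allocation ratio k = n₂/n₁ = 2, Var(x̄₁−x̄₂) = σ²(1/n₁ + 1/(k·n₁)) = σ²·(k+1)/(k·n₁).
So n₁ = (1 + 1/k)·((z_{α/2} + z_β)/d)² = 1.500 × (3.000/0.81)².
n₁ = 1.500 × 13.72 = 20.6.
Round up: n₁ = 21, giving n₂ = 2 × 21 = 42.

n₁ = 21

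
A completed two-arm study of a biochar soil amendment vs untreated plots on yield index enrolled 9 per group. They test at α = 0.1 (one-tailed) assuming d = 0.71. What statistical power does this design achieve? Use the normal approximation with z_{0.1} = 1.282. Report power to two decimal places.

power ≈ 0.59

For two equal groups, power = Φ(d·√(n/2) − z_{α}).
d·√(n/2) = 0.71 × √(9/2) = 0.71 × 2.121 = 1.506.
z_β = 1.506 − 1.282 = 0.224.
Power = Φ(0.224) = 0.589.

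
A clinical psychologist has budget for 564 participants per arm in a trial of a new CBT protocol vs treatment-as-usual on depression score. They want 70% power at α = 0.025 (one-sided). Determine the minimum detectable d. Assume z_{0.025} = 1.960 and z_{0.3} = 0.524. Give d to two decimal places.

d_min ≈ 0.15

For two independent groups of n = 564 each: d_min = (z_{α} + z_β)·√(2/n).
z-sum = 1.960 + 0.524 = 2.484.
d_min = 2.484 × √(2/564) = 2.484 × 0.0595 = 0.148.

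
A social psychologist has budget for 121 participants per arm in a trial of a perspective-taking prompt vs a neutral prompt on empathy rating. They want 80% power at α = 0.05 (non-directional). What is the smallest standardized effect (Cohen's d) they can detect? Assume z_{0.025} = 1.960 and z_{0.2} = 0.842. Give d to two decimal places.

d_min ≈ 0.36

For two independent groups of n = 121 each: d_min = (z_{α/2} + z_β)·√(2/n).
z-sum = 1.960 + 0.842 = 2.802.
d_min = 2.802 × √(2/121) = 2.802 × 0.1286 = 0.360.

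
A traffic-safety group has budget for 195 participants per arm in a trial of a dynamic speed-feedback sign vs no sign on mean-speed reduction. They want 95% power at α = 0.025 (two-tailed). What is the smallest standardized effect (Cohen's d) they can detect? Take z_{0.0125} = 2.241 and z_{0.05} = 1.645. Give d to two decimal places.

For two independent groups of n = 195 each: d_min = (z_{α/2} + z_β)·√(2/n).
z-sum = 2.241 + 1.645 = 3.886.
d_min = 3.886 × √(2/195) = 3.886 × 0.1013 = 0.394.

d_min ≈ 0.39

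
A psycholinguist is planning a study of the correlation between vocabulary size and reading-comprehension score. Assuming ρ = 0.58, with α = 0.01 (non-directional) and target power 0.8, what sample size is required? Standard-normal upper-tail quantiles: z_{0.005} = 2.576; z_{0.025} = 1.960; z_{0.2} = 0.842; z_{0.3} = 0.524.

Fisher's z: C = ½·ln((1+r)/(1−r)) = ½·ln(3.7619) = 0.6625.
n = ((z_{α/2} + z_β)/C)² + 3.
(2.576 + 0.842) / 0.6625 = 3.418 / 0.6625 = 5.159.
n = 5.159² + 3 = 26.62 + 3 = 29.6.
Round up.

n = 30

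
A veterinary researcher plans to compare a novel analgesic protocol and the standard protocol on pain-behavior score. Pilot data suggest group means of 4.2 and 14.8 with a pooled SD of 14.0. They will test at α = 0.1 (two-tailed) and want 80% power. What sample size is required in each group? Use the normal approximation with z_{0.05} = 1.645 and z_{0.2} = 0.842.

n = 22 per group

Cohen's d = |M₁ − M₂| / SD_pooled = |4.2 − 14.8| / 14.0 = 10.6 / 14.0 = 0.757.
For two independent groups with equal n: n = 2·((z_{α/2} + z_β) / d)².
z_{α/2} + z_β = 1.645 + 0.842 = 2.487.
n = 2 × (2.487 / 0.757)² = 2 × 3.285² = 2 × 10.79 = 21.6.
Round up to the next whole participant.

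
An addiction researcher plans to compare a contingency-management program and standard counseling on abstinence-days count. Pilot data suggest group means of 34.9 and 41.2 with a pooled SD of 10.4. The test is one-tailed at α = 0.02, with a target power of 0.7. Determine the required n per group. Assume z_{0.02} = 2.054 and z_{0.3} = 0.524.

n = 37 per group

Cohen's d = |M₁ − M₂| / SD_pooled = |34.9 − 41.2| / 10.4 = 6.3 / 10.4 = 0.606.
For two independent groups with equal n: n = 2·((z_{α} + z_β) / d)².
z_{α} + z_β = 2.054 + 0.524 = 2.578.
n = 2 × (2.578 / 0.606)² = 2 × 4.254² = 2 × 18.10 = 36.2.
Round up to the next whole participant.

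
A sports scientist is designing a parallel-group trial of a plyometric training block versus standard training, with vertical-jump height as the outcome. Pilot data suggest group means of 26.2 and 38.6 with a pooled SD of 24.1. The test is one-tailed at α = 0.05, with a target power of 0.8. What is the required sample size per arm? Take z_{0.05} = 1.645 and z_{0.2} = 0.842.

Cohen's d = |M₁ − M₂| / SD_pooled = |26.2 − 38.6| / 24.1 = 12.4 / 24.1 = 0.515.
For two independent groups with equal n: n = 2·((z_{α} + z_β) / d)².
z_{α} + z_β = 1.645 + 0.842 = 2.487.
n = 2 × (2.487 / 0.515)² = 2 × 4.829² = 2 × 23.32 = 46.6.
Round up to the next whole participant.

n = 47 per group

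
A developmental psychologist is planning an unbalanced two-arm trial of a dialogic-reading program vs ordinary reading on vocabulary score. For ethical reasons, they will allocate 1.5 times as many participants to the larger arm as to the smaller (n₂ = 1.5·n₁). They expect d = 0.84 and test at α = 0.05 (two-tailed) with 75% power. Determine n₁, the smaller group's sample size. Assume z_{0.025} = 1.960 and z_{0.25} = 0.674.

With allocation ratio k = n₂/n₁ = 1.5, Var(x̄₁−x̄₂) = σ²(1/n₁ + 1/(k·n₁)) = σ²·(k+1)/(k·n₁).
So n₁ = (1 + 1/k)·((z_{α/2} + z_β)/d)² = 1.667 × (2.634/0.84)².
n₁ = 1.667 × 9.83 = 16.4.
Round up: n₁ = 17, giving n₂ = ⌈1.5 × 17⌉ = ⌈25.5⌉ = 26.

n₁ = 17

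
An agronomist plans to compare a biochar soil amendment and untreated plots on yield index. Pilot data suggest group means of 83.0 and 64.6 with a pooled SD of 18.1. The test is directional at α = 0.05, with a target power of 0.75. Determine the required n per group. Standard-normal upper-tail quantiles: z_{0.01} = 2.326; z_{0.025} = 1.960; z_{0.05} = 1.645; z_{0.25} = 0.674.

n = 11 per group

Cohen's d = |M₁ − M₂| / SD_pooled = |83.0 − 64.6| / 18.1 = 18.4 / 18.1 = 1.017.
For two independent groups with equal n: n = 2·((z_{α} + z_β) / d)².
z_{α} + z_β = 1.645 + 0.674 = 2.319.
n = 2 × (2.319 / 1.017)² = 2 × 2.280² = 2 × 5.20 = 10.4.
Round up to the next whole participant.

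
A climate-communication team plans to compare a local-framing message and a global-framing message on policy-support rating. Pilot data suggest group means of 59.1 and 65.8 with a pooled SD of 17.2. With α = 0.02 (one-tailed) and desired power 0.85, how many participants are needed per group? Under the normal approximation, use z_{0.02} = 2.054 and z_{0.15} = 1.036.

n = 126 per group

Cohen's d = |M₁ − M₂| / SD_pooled = |59.1 − 65.8| / 17.2 = 6.7 / 17.2 = 0.390.
For two independent groups with equal n: n = 2·((z_{α} + z_β) / d)².
z_{α} + z_β = 2.054 + 1.036 = 3.090.
n = 2 × (3.090 / 0.390)² = 2 × 7.923² = 2 × 62.78 = 125.6.
Round up to the next whole participant.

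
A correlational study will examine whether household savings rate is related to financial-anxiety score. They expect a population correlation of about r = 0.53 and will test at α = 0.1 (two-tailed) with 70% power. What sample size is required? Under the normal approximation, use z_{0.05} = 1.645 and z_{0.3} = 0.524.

Fisher's z: C = ½·ln((1+r)/(1−r)) = ½·ln(3.2553) = 0.5901.
n = ((z_{α/2} + z_β)/C)² + 3.
(1.645 + 0.524) / 0.5901 = 2.169 / 0.5901 = 3.676.
n = 3.676² + 3 = 13.51 + 3 = 16.5.
Round up.

n = 17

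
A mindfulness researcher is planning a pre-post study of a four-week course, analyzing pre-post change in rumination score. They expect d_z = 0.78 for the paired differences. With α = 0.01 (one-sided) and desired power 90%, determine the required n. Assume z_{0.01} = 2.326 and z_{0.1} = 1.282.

For a paired (one-sample on differences) test: n = ((z_{α} + z_β) / d)².
z_{α} + z_β = 2.326 + 1.282 = 3.608.
n = (3.608 / 0.78)² = 4.626² = 21.40.
Round up.

n = 22 pairs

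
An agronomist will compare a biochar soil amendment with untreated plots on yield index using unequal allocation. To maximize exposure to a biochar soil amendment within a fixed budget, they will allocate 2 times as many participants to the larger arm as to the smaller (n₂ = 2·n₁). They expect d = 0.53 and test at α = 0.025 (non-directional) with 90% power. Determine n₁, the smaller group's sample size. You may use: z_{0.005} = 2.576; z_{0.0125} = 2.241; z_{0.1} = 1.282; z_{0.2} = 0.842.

n₁ = 67

With allocation ratio k = n₂/n₁ = 2, Var(x̄₁−x̄₂) = σ²(1/n₁ + 1/(k·n₁)) = σ²·(k+1)/(k·n₁).
So n₁ = (1 + 1/k)·((z_{α/2} + z_β)/d)² = 1.500 × (3.523/0.53)².
n₁ = 1.500 × 44.18 = 66.3.
Round up: n₁ = 67, giving n₂ = 2 × 67 = 134.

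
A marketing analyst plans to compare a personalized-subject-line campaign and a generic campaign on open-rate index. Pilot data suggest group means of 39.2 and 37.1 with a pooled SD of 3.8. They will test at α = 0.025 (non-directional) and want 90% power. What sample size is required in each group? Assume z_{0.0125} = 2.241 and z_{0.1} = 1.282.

Cohen's d = |M₁ − M₂| / SD_pooled = |39.2 − 37.1| / 3.8 = 2.1 / 3.8 = 0.553.
For two independent groups with equal n: n = 2·((z_{α/2} + z_β) / d)².
z_{α/2} + z_β = 2.241 + 1.282 = 3.523.
n = 2 × (3.523 / 0.553)² = 2 × 6.371² = 2 × 40.59 = 81.2.
Round up to the next whole participant.

n = 82 per group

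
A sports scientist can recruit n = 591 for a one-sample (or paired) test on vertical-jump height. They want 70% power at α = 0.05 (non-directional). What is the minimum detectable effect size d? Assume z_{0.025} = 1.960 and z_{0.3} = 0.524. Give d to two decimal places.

For a single sample (or paired design) of n = 591: d_min = (z_{α/2} + z_β)/√n.
z-sum = 1.960 + 0.524 = 2.484.
d_min = 2.484 / √591 = 2.484 / 24.310 = 0.102.

d_min ≈ 0.10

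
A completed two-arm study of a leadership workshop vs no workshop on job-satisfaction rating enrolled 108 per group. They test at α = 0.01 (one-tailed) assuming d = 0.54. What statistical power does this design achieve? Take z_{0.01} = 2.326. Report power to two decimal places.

power ≈ 0.95

For two equal groups, power = Φ(d·√(n/2) − z_{α}).
d·√(n/2) = 0.54 × √(108/2) = 0.54 × 7.348 = 3.968.
z_β = 3.968 − 2.326 = 1.642.
Power = Φ(1.642) = 0.950.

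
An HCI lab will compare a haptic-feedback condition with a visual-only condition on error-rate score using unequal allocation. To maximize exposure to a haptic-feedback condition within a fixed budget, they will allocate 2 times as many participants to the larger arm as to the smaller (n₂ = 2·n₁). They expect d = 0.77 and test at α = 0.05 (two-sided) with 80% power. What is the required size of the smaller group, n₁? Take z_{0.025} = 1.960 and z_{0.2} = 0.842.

n₁ = 20

With allocation ratio k = n₂/n₁ = 2, Var(x̄₁−x̄₂) = σ²(1/n₁ + 1/(k·n₁)) = σ²·(k+1)/(k·n₁).
So n₁ = (1 + 1/k)·((z_{α/2} + z_β)/d)² = 1.500 × (2.802/0.77)².
n₁ = 1.500 × 13.24 = 19.9.
Round up: n₁ = 20, giving n₂ = 2 × 20 = 40.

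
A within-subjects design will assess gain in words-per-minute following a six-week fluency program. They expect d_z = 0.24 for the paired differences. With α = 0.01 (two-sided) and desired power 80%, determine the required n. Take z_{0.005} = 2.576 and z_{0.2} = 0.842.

n = 203 pairs

For a paired (one-sample on differences) test: n = ((z_{α/2} + z_β) / d)².
z_{α/2} + z_β = 2.576 + 0.842 = 3.418.
n = (3.418 / 0.24)² = 14.242² = 202.83.
Round up.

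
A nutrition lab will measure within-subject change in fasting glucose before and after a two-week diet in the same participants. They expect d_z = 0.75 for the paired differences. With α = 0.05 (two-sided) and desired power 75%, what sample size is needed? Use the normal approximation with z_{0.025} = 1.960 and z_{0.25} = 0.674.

For a paired (one-sample on differences) test: n = ((z_{α/2} + z_β) / d)².
z_{α/2} + z_β = 1.960 + 0.674 = 2.634.
n = (2.634 / 0.75)² = 3.512² = 12.33.
Round up.

n = 13 pairs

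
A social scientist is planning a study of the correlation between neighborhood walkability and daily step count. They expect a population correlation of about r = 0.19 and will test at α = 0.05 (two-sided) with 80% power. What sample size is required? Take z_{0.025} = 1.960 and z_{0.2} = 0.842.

Fisher's z: C = ½·ln((1+r)/(1−r)) = ½·ln(1.4691) = 0.1923.
n = ((z_{α/2} + z_β)/C)² + 3.
(1.960 + 0.842) / 0.1923 = 2.802 / 0.1923 = 14.571.
n = 14.571² + 3 = 212.31 + 3 = 215.3.
Round up.

n = 216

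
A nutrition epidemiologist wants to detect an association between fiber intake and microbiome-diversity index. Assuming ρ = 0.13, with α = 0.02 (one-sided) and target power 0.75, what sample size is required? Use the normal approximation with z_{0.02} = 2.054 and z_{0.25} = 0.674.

Fisher's z: C = ½·ln((1+r)/(1−r)) = ½·ln(1.2989) = 0.1307.
n = ((z_{α} + z_β)/C)² + 3.
(2.054 + 0.674) / 0.1307 = 2.728 / 0.1307 = 20.872.
n = 20.872² + 3 = 435.65 + 3 = 438.6.
Round up.

n = 439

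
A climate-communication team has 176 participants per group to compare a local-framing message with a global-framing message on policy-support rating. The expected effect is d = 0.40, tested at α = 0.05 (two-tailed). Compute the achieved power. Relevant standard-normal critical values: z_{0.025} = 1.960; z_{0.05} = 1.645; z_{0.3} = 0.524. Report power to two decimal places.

For two equal groups, power = Φ(d·√(n/2) − z_{α/2}).
d·√(n/2) = 0.40 × √(176/2) = 0.40 × 9.381 = 3.752.
z_β = 3.752 − 1.960 = 1.792.
Power = Φ(1.792) = 0.963.

power ≈ 0.96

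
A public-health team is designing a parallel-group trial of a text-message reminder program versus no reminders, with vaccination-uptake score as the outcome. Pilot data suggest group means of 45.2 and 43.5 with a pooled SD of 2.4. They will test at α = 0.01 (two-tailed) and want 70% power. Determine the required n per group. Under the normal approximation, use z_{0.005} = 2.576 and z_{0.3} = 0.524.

Cohen's d = |M₁ − M₂| / SD_pooled = |45.2 − 43.5| / 2.4 = 1.7 / 2.4 = 0.708.
For two independent groups with equal n: n = 2·((z_{α/2} + z_β) / d)².
z_{α/2} + z_β = 2.576 + 0.524 = 3.100.
n = 2 × (3.100 / 0.708)² = 2 × 4.379² = 2 × 19.17 = 38.3.
Round up to the next whole participant.

n = 39 per group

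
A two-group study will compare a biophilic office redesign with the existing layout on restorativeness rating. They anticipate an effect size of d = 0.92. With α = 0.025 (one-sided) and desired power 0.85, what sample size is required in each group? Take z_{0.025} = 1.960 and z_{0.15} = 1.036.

n = 22 per group

For two independent groups with equal n: n = 2·((z_{α} + z_β) / d)².
z_{α} + z_β = 1.960 + 1.036 = 2.996.
n = 2 × (2.996 / 0.92)² = 2 × 3.257² = 2 × 10.60 = 21.2.
Round up to the next whole participant.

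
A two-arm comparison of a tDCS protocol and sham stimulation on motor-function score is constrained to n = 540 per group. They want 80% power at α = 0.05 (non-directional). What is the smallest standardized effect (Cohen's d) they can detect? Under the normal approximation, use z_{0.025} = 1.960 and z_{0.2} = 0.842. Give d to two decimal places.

For two independent groups of n = 540 each: d_min = (z_{α/2} + z_β)·√(2/n).
z-sum = 1.960 + 0.842 = 2.802.
d_min = 2.802 × √(2/540) = 2.802 × 0.0609 = 0.171.

d_min ≈ 0.17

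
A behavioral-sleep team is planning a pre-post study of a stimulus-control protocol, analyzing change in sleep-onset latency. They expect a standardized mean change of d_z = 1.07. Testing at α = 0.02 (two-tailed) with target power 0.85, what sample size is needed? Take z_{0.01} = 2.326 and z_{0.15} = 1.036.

For a paired (one-sample on differences) test: n = ((z_{α/2} + z_β) / d)².
z_{α/2} + z_β = 2.326 + 1.036 = 3.362.
n = (3.362 / 1.07)² = 3.142² = 9.87.
Round up.

n = 10 pairs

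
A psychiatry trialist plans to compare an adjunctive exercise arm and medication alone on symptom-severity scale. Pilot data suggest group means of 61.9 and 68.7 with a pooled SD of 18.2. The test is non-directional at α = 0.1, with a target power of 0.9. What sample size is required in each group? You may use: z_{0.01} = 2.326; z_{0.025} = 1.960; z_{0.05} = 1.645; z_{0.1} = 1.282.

Cohen's d = |M₁ − M₂| / SD_pooled = |61.9 − 68.7| / 18.2 = 6.8 / 18.2 = 0.374.
For two independent groups with equal n: n = 2·((z_{α/2} + z_β) / d)².
z_{α/2} + z_β = 1.645 + 1.282 = 2.927.
n = 2 × (2.927 / 0.374)² = 2 × 7.826² = 2 × 61.25 = 122.5.
Round up to the next whole participant.

n = 123 per group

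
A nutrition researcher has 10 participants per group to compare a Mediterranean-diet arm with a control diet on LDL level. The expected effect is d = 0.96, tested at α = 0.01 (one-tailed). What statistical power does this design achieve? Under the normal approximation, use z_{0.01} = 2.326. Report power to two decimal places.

power ≈ 0.43

For two equal groups, power = Φ(d·√(n/2) − z_{α}).
d·√(n/2) = 0.96 × √(10/2) = 0.96 × 2.236 = 2.147.
z_β = 2.147 − 2.326 = -0.179.
Power = Φ(-0.179) = 0.429.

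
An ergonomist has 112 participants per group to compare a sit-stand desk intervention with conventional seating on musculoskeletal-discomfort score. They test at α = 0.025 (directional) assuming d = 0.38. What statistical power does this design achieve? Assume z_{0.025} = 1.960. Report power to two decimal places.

For two equal groups, power = Φ(d·√(n/2) − z_{α}).
d·√(n/2) = 0.38 × √(112/2) = 0.38 × 7.483 = 2.844.
z_β = 2.844 − 1.960 = 0.884.
Power = Φ(0.884) = 0.812.

power ≈ 0.81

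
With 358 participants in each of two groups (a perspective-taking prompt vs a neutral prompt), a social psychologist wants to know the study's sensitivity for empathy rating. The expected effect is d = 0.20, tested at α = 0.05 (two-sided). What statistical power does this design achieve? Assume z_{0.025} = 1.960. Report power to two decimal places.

For two equal groups, power = Φ(d·√(n/2) − z_{α/2}).
d·√(n/2) = 0.20 × √(358/2) = 0.20 × 13.379 = 2.676.
z_β = 2.676 − 1.960 = 0.716.
Power = Φ(0.716) = 0.763.

power ≈ 0.76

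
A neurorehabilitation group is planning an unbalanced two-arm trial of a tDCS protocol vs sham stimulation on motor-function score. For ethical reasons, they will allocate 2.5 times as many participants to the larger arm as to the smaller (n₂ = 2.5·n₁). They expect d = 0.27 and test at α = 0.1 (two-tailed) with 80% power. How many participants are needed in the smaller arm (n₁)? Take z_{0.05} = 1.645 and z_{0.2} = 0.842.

With allocation ratio k = n₂/n₁ = 2.5, Var(x̄₁−x̄₂) = σ²(1/n₁ + 1/(k·n₁)) = σ²·(k+1)/(k·n₁).
So n₁ = (1 + 1/k)·((z_{α/2} + z_β)/d)² = 1.400 × (2.487/0.27)².
n₁ = 1.400 × 84.84 = 118.8.
Round up: n₁ = 119, giving n₂ = ⌈2.5 × 119⌉ = ⌈297.5⌉ = 298.

n₁ = 119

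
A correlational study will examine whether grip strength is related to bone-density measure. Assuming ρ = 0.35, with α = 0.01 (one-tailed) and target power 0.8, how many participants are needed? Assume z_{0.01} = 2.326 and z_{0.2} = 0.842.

n = 79

Fisher's z: C = ½·ln((1+r)/(1−r)) = ½·ln(2.0769) = 0.3654.
n = ((z_{α} + z_β)/C)² + 3.
(2.326 + 0.842) / 0.3654 = 3.168 / 0.3654 = 8.670.
n = 8.670² + 3 = 75.17 + 3 = 78.2.
Round up.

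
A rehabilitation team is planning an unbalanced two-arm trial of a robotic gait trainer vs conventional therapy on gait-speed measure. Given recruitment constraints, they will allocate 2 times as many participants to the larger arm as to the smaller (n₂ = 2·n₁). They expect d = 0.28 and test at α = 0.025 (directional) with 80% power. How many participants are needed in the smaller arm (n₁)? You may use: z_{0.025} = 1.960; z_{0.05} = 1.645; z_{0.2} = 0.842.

With allocation ratio k = n₂/n₁ = 2, Var(x̄₁−x̄₂) = σ²(1/n₁ + 1/(k·n₁)) = σ²·(k+1)/(k·n₁).
So n₁ = (1 + 1/k)·((z_{α} + z_β)/d)² = 1.500 × (2.802/0.28)².
n₁ = 1.500 × 100.14 = 150.2.
Round up: n₁ = 151, giving n₂ = 2 × 151 = 302.

n₁ = 151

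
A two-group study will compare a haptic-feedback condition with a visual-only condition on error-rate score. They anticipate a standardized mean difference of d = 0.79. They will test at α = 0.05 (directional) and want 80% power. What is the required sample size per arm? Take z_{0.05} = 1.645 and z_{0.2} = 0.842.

For two independent groups with equal n: n = 2·((z_{α} + z_β) / d)².
z_{α} + z_β = 1.645 + 0.842 = 2.487.
n = 2 × (2.487 / 0.79)² = 2 × 3.148² = 2 × 9.91 = 19.8.
Round up to the next whole participant.

n = 20 per group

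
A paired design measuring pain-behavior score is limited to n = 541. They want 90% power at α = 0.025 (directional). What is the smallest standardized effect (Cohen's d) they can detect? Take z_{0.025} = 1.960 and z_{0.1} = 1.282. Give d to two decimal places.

For a single sample (or paired design) of n = 541: d_min = (z_{α} + z_β)/√n.
z-sum = 1.960 + 1.282 = 3.242.
d_min = 3.242 / √541 = 3.242 / 23.259 = 0.139.

d_min ≈ 0.14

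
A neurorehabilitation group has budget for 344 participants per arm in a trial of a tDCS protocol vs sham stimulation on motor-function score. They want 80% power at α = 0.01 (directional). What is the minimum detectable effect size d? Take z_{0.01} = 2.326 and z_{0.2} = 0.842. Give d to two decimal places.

d_min ≈ 0.24

For two independent groups of n = 344 each: d_min = (z_{α} + z_β)·√(2/n).
z-sum = 2.326 + 0.842 = 3.168.
d_min = 3.168 × √(2/344) = 3.168 × 0.0762 = 0.242.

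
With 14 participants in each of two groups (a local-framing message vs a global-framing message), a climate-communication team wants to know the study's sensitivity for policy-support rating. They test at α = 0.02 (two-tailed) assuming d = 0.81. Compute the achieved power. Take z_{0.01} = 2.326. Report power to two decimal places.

For two equal groups, power = Φ(d·√(n/2) − z_{α/2}).
d·√(n/2) = 0.81 × √(14/2) = 0.81 × 2.646 = 2.143.
z_β = 2.143 − 2.326 = -0.183.
Power = Φ(-0.183) = 0.427.

power ≈ 0.43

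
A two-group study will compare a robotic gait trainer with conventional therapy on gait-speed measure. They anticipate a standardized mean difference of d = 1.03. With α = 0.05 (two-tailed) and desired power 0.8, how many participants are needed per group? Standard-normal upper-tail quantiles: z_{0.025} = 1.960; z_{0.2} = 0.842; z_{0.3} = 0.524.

For two independent groups with equal n: n = 2·((z_{α/2} + z_β) / d)².
z_{α/2} + z_β = 1.960 + 0.842 = 2.802.
n = 2 × (2.802 / 1.03)² = 2 × 2.720² = 2 × 7.40 = 14.8.
Round up to the next whole participant.

n = 15 per group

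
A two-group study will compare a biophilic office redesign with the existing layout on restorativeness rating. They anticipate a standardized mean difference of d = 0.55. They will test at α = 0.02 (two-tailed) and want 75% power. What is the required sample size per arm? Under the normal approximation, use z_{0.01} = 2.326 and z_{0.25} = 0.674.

n = 60 per group

For two independent groups with equal n: n = 2·((z_{α/2} + z_β) / d)².
z_{α/2} + z_β = 2.326 + 0.674 = 3.000.
n = 2 × (3.000 / 0.55)² = 2 × 5.455² = 2 × 29.75 = 59.5.
Round up to the next whole participant.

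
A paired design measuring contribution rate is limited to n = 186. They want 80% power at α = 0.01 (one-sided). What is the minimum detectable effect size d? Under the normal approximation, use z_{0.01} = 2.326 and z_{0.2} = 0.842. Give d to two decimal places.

For a single sample (or paired design) of n = 186: d_min = (z_{α} + z_β)/√n.
z-sum = 2.326 + 0.842 = 3.168.
d_min = 3.168 / √186 = 3.168 / 13.638 = 0.232.

d_min ≈ 0.23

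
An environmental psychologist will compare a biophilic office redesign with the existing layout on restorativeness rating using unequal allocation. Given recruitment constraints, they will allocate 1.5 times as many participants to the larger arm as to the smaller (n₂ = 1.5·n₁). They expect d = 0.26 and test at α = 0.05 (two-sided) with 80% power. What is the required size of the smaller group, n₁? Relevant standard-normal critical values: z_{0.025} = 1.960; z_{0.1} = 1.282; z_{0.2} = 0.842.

With allocation ratio k = n₂/n₁ = 1.5, Var(x̄₁−x̄₂) = σ²(1/n₁ + 1/(k·n₁)) = σ²·(k+1)/(k·n₁).
So n₁ = (1 + 1/k)·((z_{α/2} + z_β)/d)² = 1.667 × (2.802/0.26)².
n₁ = 1.667 × 116.14 = 193.6.
Round up: n₁ = 194, giving n₂ = 1.5 × 194 = 291.

n₁ = 194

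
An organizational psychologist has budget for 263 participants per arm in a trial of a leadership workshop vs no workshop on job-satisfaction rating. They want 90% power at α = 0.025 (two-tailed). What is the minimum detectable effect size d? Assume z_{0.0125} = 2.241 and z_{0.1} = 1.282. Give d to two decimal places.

For two independent groups of n = 263 each: d_min = (z_{α/2} + z_β)·√(2/n).
z-sum = 2.241 + 1.282 = 3.523.
d_min = 3.523 × √(2/263) = 3.523 × 0.0872 = 0.307.

d_min ≈ 0.31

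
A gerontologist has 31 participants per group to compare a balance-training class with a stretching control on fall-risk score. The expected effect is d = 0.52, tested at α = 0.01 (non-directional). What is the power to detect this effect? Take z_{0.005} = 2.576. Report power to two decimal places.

For two equal groups, power = Φ(d·√(n/2) − z_{α/2}).
d·√(n/2) = 0.52 × √(31/2) = 0.52 × 3.937 = 2.047.
z_β = 2.047 − 2.576 = -0.529.
Power = Φ(-0.529) = 0.298.

power ≈ 0.30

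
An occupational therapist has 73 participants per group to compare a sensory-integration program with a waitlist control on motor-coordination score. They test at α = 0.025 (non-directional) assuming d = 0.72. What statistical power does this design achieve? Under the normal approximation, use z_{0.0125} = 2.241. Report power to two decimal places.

For two equal groups, power = Φ(d·√(n/2) − z_{α/2}).
d·√(n/2) = 0.72 × √(73/2) = 0.72 × 6.042 = 4.350.
z_β = 4.350 − 2.241 = 2.109.
Power = Φ(2.109) = 0.983.

power ≈ 0.98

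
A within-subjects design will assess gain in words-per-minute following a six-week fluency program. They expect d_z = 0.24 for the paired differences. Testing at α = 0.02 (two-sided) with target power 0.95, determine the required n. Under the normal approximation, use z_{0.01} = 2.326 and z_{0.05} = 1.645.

n = 274 pairs

For a paired (one-sample on differences) test: n = ((z_{α/2} + z_β) / d)².
z_{α/2} + z_β = 2.326 + 1.645 = 3.971.
n = (3.971 / 0.24)² = 16.546² = 273.76.
Round up.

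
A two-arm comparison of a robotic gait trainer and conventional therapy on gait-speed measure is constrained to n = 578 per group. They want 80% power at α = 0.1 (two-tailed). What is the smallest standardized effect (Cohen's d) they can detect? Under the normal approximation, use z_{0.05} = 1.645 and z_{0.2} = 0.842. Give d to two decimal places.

d_min ≈ 0.15

For two independent groups of n = 578 each: d_min = (z_{α/2} + z_β)·√(2/n).
z-sum = 1.645 + 0.842 = 2.487.
d_min = 2.487 × √(2/578) = 2.487 × 0.0588 = 0.146.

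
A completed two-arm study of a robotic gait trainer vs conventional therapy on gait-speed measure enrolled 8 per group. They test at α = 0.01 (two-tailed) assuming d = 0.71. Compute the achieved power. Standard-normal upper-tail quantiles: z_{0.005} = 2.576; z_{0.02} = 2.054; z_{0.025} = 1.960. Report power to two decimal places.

power ≈ 0.12

For two equal groups, power = Φ(d·√(n/2) − z_{α/2}).
d·√(n/2) = 0.71 × √(8/2) = 0.71 × 2.000 = 1.420.
z_β = 1.420 − 2.576 = -1.156.
Power = Φ(-1.156) = 0.124.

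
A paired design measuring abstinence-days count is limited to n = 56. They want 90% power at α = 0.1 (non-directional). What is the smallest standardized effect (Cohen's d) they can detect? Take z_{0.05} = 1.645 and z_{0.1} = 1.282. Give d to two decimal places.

d_min ≈ 0.39

For a single sample (or paired design) of n = 56: d_min = (z_{α/2} + z_β)/√n.
z-sum = 1.645 + 1.282 = 2.927.
d_min = 2.927 / √56 = 2.927 / 7.483 = 0.391.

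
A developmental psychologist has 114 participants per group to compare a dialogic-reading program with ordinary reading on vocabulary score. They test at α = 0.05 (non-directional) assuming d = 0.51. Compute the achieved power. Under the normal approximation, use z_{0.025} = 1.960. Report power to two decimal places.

power ≈ 0.97

For two equal groups, power = Φ(d·√(n/2) − z_{α/2}).
d·√(n/2) = 0.51 × √(114/2) = 0.51 × 7.550 = 3.850.
z_β = 3.850 − 1.960 = 1.890.
Power = Φ(1.890) = 0.971.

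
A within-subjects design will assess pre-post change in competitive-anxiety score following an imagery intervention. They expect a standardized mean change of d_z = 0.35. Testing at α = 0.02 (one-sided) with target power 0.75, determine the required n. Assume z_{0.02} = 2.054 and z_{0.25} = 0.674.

For a paired (one-sample on differences) test: n = ((z_{α} + z_β) / d)².
z_{α} + z_β = 2.054 + 0.674 = 2.728.
n = (2.728 / 0.35)² = 7.794² = 60.75.
Round up.

n = 61 pairs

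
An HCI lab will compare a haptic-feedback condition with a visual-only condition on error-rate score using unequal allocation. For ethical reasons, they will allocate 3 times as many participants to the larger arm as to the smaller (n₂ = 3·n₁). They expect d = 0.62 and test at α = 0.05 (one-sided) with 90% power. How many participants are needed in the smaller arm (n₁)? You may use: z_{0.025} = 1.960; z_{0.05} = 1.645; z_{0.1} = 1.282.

n₁ = 30

With allocation ratio k = n₂/n₁ = 3, Var(x̄₁−x̄₂) = σ²(1/n₁ + 1/(k·n₁)) = σ²·(k+1)/(k·n₁).
So n₁ = (1 + 1/k)·((z_{α} + z_β)/d)² = 1.333 × (2.927/0.62)².
n₁ = 1.333 × 22.29 = 29.7.
Round up: n₁ = 30, giving n₂ = 3 × 30 = 90.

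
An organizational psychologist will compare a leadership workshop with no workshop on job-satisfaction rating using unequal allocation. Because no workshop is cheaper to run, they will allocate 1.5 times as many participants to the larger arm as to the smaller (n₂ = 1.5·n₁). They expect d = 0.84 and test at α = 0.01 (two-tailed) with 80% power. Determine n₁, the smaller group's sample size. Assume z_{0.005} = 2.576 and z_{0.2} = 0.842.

With allocation ratio k = n₂/n₁ = 1.5, Var(x̄₁−x̄₂) = σ²(1/n₁ + 1/(k·n₁)) = σ²·(k+1)/(k·n₁).
So n₁ = (1 + 1/k)·((z_{α/2} + z_β)/d)² = 1.667 × (3.418/0.84)².
n₁ = 1.667 × 16.56 = 27.6.
Round up: n₁ = 28, giving n₂ = 1.5 × 28 = 42.

n₁ = 28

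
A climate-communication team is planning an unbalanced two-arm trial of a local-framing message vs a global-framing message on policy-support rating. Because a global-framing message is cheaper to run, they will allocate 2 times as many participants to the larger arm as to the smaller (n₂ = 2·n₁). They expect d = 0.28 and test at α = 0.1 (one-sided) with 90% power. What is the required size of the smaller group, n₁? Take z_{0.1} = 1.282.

n₁ = 126

With allocation ratio k = n₂/n₁ = 2, Var(x̄₁−x̄₂) = σ²(1/n₁ + 1/(k·n₁)) = σ²·(k+1)/(k·n₁).
So n₁ = (1 + 1/k)·((z_{α} + z_β)/d)² = 1.500 × (2.564/0.28)².
n₁ = 1.500 × 83.85 = 125.8.
Round up: n₁ = 126, giving n₂ = 2 × 126 = 252.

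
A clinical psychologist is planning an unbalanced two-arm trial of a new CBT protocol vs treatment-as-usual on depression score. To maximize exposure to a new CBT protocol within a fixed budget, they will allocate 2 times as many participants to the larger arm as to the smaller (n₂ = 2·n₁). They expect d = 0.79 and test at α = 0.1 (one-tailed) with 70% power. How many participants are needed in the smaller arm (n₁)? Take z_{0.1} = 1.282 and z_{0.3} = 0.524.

n₁ = 8

With allocation ratio k = n₂/n₁ = 2, Var(x̄₁−x̄₂) = σ²(1/n₁ + 1/(k·n₁)) = σ²·(k+1)/(k·n₁).
So n₁ = (1 + 1/k)·((z_{α} + z_β)/d)² = 1.500 × (1.806/0.79)².
n₁ = 1.500 × 5.23 = 7.8.
Round up: n₁ = 8, giving n₂ = 2 × 8 = 16.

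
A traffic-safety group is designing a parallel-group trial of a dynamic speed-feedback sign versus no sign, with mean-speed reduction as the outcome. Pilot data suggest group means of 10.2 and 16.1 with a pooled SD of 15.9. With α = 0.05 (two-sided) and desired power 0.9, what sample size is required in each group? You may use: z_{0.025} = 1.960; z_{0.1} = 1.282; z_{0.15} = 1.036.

n = 153 per group

Cohen's d = |M₁ − M₂| / SD_pooled = |10.2 − 16.1| / 15.9 = 5.9 / 15.9 = 0.371.
For two independent groups with equal n: n = 2·((z_{α/2} + z_β) / d)².
z_{α/2} + z_β = 1.960 + 1.282 = 3.242.
n = 2 × (3.242 / 0.371)² = 2 × 8.739² = 2 × 76.36 = 152.7.
Round up to the next whole participant.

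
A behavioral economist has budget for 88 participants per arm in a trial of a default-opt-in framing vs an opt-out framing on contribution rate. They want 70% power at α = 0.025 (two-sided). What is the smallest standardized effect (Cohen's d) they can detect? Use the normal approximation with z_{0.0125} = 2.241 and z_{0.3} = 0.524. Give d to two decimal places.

d_min ≈ 0.42

For two independent groups of n = 88 each: d_min = (z_{α/2} + z_β)·√(2/n).
z-sum = 2.241 + 0.524 = 2.765.
d_min = 2.765 × √(2/88) = 2.765 × 0.1508 = 0.417.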